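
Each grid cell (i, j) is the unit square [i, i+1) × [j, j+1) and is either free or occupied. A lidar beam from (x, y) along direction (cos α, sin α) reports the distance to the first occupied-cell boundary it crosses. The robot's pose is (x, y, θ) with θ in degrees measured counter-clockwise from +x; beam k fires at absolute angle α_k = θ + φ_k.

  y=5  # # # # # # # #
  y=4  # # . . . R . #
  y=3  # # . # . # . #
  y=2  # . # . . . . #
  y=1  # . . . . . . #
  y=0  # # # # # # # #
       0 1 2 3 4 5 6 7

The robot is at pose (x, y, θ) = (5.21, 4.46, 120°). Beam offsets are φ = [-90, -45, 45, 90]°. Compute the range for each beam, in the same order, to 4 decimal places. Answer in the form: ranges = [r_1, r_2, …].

ranges = [1.0800, 0.5590, 2.0864, 1.3972]

beam 1: φ=-90°, α=30°
  direction (0.8660, 0.5000); cell (5,4); t to first gridline: x 0.9122, y 1.0800 (then +1.1547 / +2.0000)
    (6,4) via x @ 0.9122
    (6,5) via y @ 1.0800  # hit
  → r_1 = 1.0800
beam 2: φ=-45°, α=75°
  direction (0.2588, 0.9659); cell (5,4); t to first gridline: x 3.0523, y 0.5590 (then +3.8637 / +1.0353)
    (5,5) via y @ 0.5590  # hit
  → r_2 = 0.5590
beam 3: φ=45°, α=165°
  direction (-0.9659, 0.2588); cell (5,4); t to first gridline: x 0.2174, y 2.0864 (then +1.0353 / +3.8637)
    (4,4) via x @ 0.2174
    (3,4) via x @ 1.2527
    (3,5) via y @ 2.0864  # hit
  → r_3 = 2.0864
beam 4: φ=90°, α=210°
  direction (-0.8660, -0.5000); cell (5,4); t to first gridline: x 0.2425, y 0.9200 (then +1.1547 / +2.0000)
    (4,4) via x @ 0.2425
    (4,3) via y @ 0.9200
    (3,3) via x @ 1.3972  # hit
  → r_4 = 1.3972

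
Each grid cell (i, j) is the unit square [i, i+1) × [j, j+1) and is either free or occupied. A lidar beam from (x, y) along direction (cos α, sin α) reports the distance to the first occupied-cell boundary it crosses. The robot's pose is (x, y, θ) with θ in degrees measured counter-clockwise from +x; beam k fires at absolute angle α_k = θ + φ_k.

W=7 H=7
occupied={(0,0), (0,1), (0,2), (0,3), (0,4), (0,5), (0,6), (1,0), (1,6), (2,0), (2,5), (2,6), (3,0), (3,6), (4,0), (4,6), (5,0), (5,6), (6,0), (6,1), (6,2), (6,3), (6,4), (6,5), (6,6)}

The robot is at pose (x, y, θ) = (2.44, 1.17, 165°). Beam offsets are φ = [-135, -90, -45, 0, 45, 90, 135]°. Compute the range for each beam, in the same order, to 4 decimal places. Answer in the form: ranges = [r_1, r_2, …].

ranges = [4.1107, 5.0004, 2.8800, 1.4908, 0.3400, 0.1760, 0.1963]

beam 1: φ=-135°, α=30°
  dir = (cos 30°, sin 30°) = (0.8660, 0.5000); from cell (2,1)
  next x-line at t=0.6466, next y-line at t=1.6600; Δt_x=1.1547, Δt_y=2.0000
    x: enter (3,1) at t=0.6466
    y: enter (3,2) at t=1.6600
    x: enter (4,2) at t=1.8013
    x: enter (5,2) at t=2.9560
    y: enter (5,3) at t=3.6600
    x: enter (6,3) at t=4.1107 ← occupied
  → r_1 = 4.1107
beam 2: φ=-90°, α=75°
  dir = (cos 75°, sin 75°) = (0.2588, 0.9659); from cell (2,1)
  next x-line at t=2.1637, next y-line at t=0.8593; Δt_x=3.8637, Δt_y=1.0353
    y: enter (2,2) at t=0.8593
    y: enter (2,3) at t=1.8946
    x: enter (3,3) at t=2.1637
    y: enter (3,4) at t=2.9298
    y: enter (3,5) at t=3.9651
    y: enter (3,6) at t=5.0004 ← occupied
  → r_2 = 5.0004
beam 3: φ=-45°, α=120°
  dir = (cos 120°, sin 120°) = (-0.5000, 0.8660); from cell (2,1)
  next x-line at t=0.8800, next y-line at t=0.9584; Δt_x=2.0000, Δt_y=1.1547
    x: enter (1,1) at t=0.8800
    y: enter (1,2) at t=0.9584
    y: enter (1,3) at t=2.1131
    x: enter (0,3) at t=2.8800 ← occupied
  → r_3 = 2.8800
beam 4: φ=0°, α=165°
  dir = (cos 165°, sin 165°) = (-0.9659, 0.2588); from cell (2,1)
  next x-line at t=0.4555, next y-line at t=3.2069; Δt_x=1.0353, Δt_y=3.8637
    x: enter (1,1) at t=0.4555
    x: enter (0,1) at t=1.4908 ← occupied
  → r_4 = 1.4908
beam 5: φ=45°, α=210°
  dir = (cos 210°, sin 210°) = (-0.8660, -0.5000); from cell (2,1)
  next x-line at t=0.5081, next y-line at t=0.3400; Δt_x=1.1547, Δt_y=2.0000
    y: enter (2,0) at t=0.3400 ← occupied
  → r_5 = 0.3400
beam 6: φ=90°, α=255°
  dir = (cos 255°, sin 255°) = (-0.2588, -0.9659); from cell (2,1)
  next x-line at t=1.7000, next y-line at t=0.1760; Δt_x=3.8637, Δt_y=1.0353
    y: enter (2,0) at t=0.1760 ← occupied
  → r_6 = 0.1760
beam 7: φ=135°, α=300°
  dir = (cos 300°, sin 300°) = (0.5000, -0.8660); from cell (2,1)
  next x-line at t=1.1200, next y-line at t=0.1963; Δt_x=2.0000, Δt_y=1.1547
    y: enter (2,0) at t=0.1963 ← occupied
  → r_7 = 0.1963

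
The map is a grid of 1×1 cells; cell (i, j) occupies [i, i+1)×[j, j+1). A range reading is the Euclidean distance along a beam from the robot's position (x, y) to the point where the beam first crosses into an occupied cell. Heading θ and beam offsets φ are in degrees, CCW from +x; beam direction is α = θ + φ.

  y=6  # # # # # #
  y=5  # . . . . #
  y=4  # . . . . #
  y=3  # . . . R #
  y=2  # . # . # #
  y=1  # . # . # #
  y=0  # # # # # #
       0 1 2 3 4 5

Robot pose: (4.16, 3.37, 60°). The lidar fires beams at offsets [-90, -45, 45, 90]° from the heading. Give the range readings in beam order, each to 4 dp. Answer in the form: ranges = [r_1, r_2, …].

beam 1: φ=-90°, α=330°
  cosα=0.8660 sinα=-0.5000 | (4,3) | tMaxX 0.9699 tMaxY 0.7400 | tΔX 1.1547 tΔY 2.0000
    t=0.7400 [y] (4,2) — stop
  → r_1 = 0.7400
beam 2: φ=-45°, α=15°
  cosα=0.9659 sinα=0.2588 | (4,3) | tMaxX 0.8696 tMaxY 2.4341 | tΔX 1.0353 tΔY 3.8637
    t=0.8696 [x] (5,3) — stop
  → r_2 = 0.8696
beam 3: φ=45°, α=105°
  cosα=-0.2588 sinα=0.9659 | (4,3) | tMaxX 0.6182 tMaxY 0.6522 | tΔX 3.8637 tΔY 1.0353
    t=0.6182 [x] (3,3)
    t=0.6522 [y] (3,4)
    t=1.6875 [y] (3,5)
    t=2.7228 [y] (3,6) — stop
  → r_3 = 2.7228
beam 4: φ=90°, α=150°
  cosα=-0.8660 sinα=0.5000 | (4,3) | tMaxX 0.1848 tMaxY 1.2600 | tΔX 1.1547 tΔY 2.0000
    t=0.1848 [x] (3,3)
    t=1.2600 [y] (3,4)
    t=1.3395 [x] (2,4)
    t=2.4942 [x] (1,4)
    t=3.2600 [y] (1,5)
    t=3.6489 [x] (0,5) — stop
  → r_4 = 3.6489

ranges = [0.7400, 0.8696, 2.7228, 3.6489]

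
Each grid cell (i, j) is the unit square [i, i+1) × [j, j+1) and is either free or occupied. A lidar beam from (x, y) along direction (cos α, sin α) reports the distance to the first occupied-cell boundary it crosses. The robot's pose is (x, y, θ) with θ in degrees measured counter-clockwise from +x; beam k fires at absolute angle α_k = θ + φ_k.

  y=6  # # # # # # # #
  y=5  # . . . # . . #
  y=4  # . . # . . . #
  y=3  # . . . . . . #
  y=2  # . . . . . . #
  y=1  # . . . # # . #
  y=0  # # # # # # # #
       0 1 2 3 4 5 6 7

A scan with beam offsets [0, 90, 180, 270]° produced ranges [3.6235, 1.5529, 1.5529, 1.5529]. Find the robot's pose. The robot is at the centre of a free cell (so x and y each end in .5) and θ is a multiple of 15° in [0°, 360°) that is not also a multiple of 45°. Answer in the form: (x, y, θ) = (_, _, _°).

(x, y, θ) = (5.5, 4.5, 285°)

The pose lattice has 26·16 = 416 candidates. Test each by forward raycasting.
  (3.5, 5.5, 30°): beam 1 = 0.5774 ≠ 3.6235 ✗
  (6.5, 3.5, 210°): beam 1 = 5.0000 ≠ 3.6235 ✗
  (6.5, 4.5, 195°): beam 1 = 5.6940 ≠ 3.6235 ✗
  (5.5, 2.5, 330°): beam 1 = 1.7321 ≠ 3.6235 ✗
  (2.5, 2.5, 120°): beam 1 = 3.0000 ≠ 3.6235 ✗
  …
  (5.5, 4.5, 285°): r_1=3.6235, r_2=1.5529, r_3=1.5529, r_4=1.5529 — all match ✓
Only this pose fits every beam.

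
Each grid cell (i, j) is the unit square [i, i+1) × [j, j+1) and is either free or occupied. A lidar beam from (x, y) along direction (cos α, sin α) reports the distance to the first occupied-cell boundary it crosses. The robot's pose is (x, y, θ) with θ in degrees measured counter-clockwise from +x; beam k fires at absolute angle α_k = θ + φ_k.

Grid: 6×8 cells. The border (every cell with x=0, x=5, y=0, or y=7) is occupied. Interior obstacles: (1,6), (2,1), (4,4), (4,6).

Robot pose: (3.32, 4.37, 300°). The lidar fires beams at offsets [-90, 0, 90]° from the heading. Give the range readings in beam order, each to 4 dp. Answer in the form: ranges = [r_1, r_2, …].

ranges = [2.6789, 3.3600, 0.7852]

beam 1: φ=-90°, α=210°
  cosα=-0.8660 sinα=-0.5000 | (3,4) | tMaxX 0.3695 tMaxY 0.7400 | tΔX 1.1547 tΔY 2.0000
    t=0.3695 [x] (2,4)
    t=0.7400 [y] (2,3)
    t=1.5242 [x] (1,3)
    t=2.6789 [x] (0,3) — stop
  → r_1 = 2.6789
beam 2: φ=0°, α=300°
  cosα=0.5000 sinα=-0.8660 | (3,4) | tMaxX 1.3600 tMaxY 0.4272 | tΔX 2.0000 tΔY 1.1547
    t=0.4272 [y] (3,3)
    t=1.3600 [x] (4,3)
    t=1.5819 [y] (4,2)
    t=2.7366 [y] (4,1)
    t=3.3600 [x] (5,1) — stop
  → r_2 = 3.3600
beam 3: φ=90°, α=30°
  cosα=0.8660 sinα=0.5000 | (3,4) | tMaxX 0.7852 tMaxY 1.2600 | tΔX 1.1547 tΔY 2.0000
    t=0.7852 [x] (4,4) — stop
  → r_3 = 0.7852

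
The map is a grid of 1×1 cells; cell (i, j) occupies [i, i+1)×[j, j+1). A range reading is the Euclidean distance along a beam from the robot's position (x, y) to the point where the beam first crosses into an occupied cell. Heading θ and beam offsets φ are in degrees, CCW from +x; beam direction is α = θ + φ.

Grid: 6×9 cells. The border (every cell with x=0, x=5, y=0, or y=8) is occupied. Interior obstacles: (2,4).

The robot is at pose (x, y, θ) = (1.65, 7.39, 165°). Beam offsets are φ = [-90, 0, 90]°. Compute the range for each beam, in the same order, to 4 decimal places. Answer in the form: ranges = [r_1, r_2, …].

ranges = [0.6315, 0.6729, 2.5114]

beam 1: φ=-90°, α=75°
  dir = (cos 75°, sin 75°) = (0.2588, 0.9659); from cell (1,7)
  next x-line at t=1.3523, next y-line at t=0.6315; Δt_x=3.8637, Δt_y=1.0353
    y: enter (1,8) at t=0.6315 ← occupied
  → r_1 = 0.6315
beam 2: φ=0°, α=165°
  dir = (cos 165°, sin 165°) = (-0.9659, 0.2588); from cell (1,7)
  next x-line at t=0.6729, next y-line at t=2.3569; Δt_x=1.0353, Δt_y=3.8637
    x: enter (0,7) at t=0.6729 ← occupied
  → r_2 = 0.6729
beam 3: φ=90°, α=255°
  dir = (cos 255°, sin 255°) = (-0.2588, -0.9659); from cell (1,7)
  next x-line at t=2.5114, next y-line at t=0.4038; Δt_x=3.8637, Δt_y=1.0353
    y: enter (1,6) at t=0.4038
    y: enter (1,5) at t=1.4390
    y: enter (1,4) at t=2.4743
    x: enter (0,4) at t=2.5114 ← occupied
  → r_3 = 2.5114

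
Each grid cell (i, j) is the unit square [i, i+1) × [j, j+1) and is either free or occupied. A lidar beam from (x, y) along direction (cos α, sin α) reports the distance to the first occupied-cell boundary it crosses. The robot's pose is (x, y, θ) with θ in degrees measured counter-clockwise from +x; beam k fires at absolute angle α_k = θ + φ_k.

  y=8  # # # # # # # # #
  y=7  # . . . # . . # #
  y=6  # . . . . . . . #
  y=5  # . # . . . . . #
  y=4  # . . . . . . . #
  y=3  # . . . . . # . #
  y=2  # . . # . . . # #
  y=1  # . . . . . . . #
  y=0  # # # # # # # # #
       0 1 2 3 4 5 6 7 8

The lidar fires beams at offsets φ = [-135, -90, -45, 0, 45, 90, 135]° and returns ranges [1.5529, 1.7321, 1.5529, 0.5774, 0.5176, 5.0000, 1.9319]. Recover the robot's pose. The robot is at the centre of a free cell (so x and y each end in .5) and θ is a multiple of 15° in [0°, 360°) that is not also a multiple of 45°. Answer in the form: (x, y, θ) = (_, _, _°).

(x, y, θ) = (2.5, 6.5, 240°)

Enumerate (i+0.5, j+0.5, θ) over the 43 free cells and 16 admissible headings. For each, cast all 7 beams and compare to the given ranges.
  (7.5, 4.5, 60°): beam 2 = 0.5774 ≠ 1.7321 ✗
  (4.5, 5.5, 345°): beam 1 = 4.0415 ≠ 1.5529 ✗
  (2.5, 2.5, 60°): beam 2 = 0.5774 ≠ 1.7321 ✗
  (6.5, 4.5, 300°): beam 1 = 3.6235 ≠ 1.5529 ✗
  (7.5, 3.5, 105°): beam 1 = 0.5774 ≠ 1.5529 ✗
  …
  (2.5, 6.5, 240°): r_1=1.5529, r_2=1.7321, r_3=1.5529, r_4=0.5774, r_5=0.5176, r_6=5.0000, r_7=1.9319 — all match ✓
Only this pose fits every beam.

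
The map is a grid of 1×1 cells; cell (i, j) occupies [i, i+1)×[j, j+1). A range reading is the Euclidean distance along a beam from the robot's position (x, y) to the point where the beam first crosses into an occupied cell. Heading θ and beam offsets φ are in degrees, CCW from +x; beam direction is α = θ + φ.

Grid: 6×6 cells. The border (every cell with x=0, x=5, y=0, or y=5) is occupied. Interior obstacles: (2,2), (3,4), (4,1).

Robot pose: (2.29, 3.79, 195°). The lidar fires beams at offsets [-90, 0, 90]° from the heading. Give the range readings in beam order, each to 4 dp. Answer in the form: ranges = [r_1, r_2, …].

beam 1: φ=-90°, α=105°
  d=(-0.2588,0.9659)  start (2,3)  tX=1.1205 tY=0.2174  stride 1/|dx|=3.8637 1/|dy|=1.0353
    cross y-line → (2,4), t=0.2174
    cross x-line → (1,4), t=1.1205
    cross y-line → (1,5), t=1.2527 (wall)
  → r_1 = 1.2527
beam 2: φ=0°, α=195°
  d=(-0.9659,-0.2588)  start (2,3)  tX=0.3002 tY=3.0523  stride 1/|dx|=1.0353 1/|dy|=3.8637
    cross x-line → (1,3), t=0.3002
    cross x-line → (0,3), t=1.3355 (wall)
  → r_2 = 1.3355
beam 3: φ=90°, α=285°
  d=(0.2588,-0.9659)  start (2,3)  tX=2.7432 tY=0.8179  stride 1/|dx|=3.8637 1/|dy|=1.0353
    cross y-line → (2,2), t=0.8179 (wall)
  → r_3 = 0.8179

ranges = [1.2527, 1.3355, 0.8179]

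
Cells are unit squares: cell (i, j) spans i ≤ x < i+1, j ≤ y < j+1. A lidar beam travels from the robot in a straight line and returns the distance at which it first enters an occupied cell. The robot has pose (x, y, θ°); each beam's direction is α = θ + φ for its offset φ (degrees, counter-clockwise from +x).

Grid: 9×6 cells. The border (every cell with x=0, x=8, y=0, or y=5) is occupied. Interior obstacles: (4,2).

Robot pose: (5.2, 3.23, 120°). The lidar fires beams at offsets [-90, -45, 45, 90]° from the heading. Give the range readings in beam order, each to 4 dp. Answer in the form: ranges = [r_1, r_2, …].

beam 1: φ=-90°, α=30°
  cosα=0.8660 sinα=0.5000 | (5,3) | tMaxX 0.9238 tMaxY 1.5400 | tΔX 1.1547 tΔY 2.0000
    t=0.9238 [x] (6,3)
    t=1.5400 [y] (6,4)
    t=2.0785 [x] (7,4)
    t=3.2332 [x] (8,4) — stop
  → r_1 = 3.2332
beam 2: φ=-45°, α=75°
  cosα=0.2588 sinα=0.9659 | (5,3) | tMaxX 3.0910 tMaxY 0.7972 | tΔX 3.8637 tΔY 1.0353
    t=0.7972 [y] (5,4)
    t=1.8324 [y] (5,5) — stop
  → r_2 = 1.8324
beam 3: φ=45°, α=165°
  cosα=-0.9659 sinα=0.2588 | (5,3) | tMaxX 0.2071 tMaxY 2.9751 | tΔX 1.0353 tΔY 3.8637
    t=0.2071 [x] (4,3)
    t=1.2423 [x] (3,3)
    t=2.2776 [x] (2,3)
    t=2.9751 [y] (2,4)
    t=3.3129 [x] (1,4)
    t=4.3482 [x] (0,4) — stop
  → r_3 = 4.3482
beam 4: φ=90°, α=210°
  cosα=-0.8660 sinα=-0.5000 | (5,3) | tMaxX 0.2309 tMaxY 0.4600 | tΔX 1.1547 tΔY 2.0000
    t=0.2309 [x] (4,3)
    t=0.4600 [y] (4,2) — stop
  → r_4 = 0.4600

ranges = [3.2332, 1.8324, 4.3482, 0.4600]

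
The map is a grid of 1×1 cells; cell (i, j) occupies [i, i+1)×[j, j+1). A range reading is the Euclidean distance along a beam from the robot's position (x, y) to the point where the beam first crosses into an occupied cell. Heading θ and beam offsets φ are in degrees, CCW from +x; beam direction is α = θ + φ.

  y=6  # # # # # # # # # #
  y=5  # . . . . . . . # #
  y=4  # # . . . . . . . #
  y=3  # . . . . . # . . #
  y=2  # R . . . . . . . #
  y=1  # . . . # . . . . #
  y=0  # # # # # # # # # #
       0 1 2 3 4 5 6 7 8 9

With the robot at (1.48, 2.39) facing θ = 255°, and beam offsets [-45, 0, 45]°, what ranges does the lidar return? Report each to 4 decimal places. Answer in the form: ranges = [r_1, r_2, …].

ranges = [0.5543, 1.4390, 1.6050]

beam 1: φ=-45°, α=210°
  dir = (cos 210°, sin 210°) = (-0.8660, -0.5000); from cell (1,2)
  next x-line at t=0.5543, next y-line at t=0.7800; Δt_x=1.1547, Δt_y=2.0000
    x: enter (0,2) at t=0.5543 ← occupied
  → r_1 = 0.5543
beam 2: φ=0°, α=255°
  dir = (cos 255°, sin 255°) = (-0.2588, -0.9659); from cell (1,2)
  next x-line at t=1.8546, next y-line at t=0.4038; Δt_x=3.8637, Δt_y=1.0353
    y: enter (1,1) at t=0.4038
    y: enter (1,0) at t=1.4390 ← occupied
  → r_2 = 1.4390
beam 3: φ=45°, α=300°
  dir = (cos 300°, sin 300°) = (0.5000, -0.8660); from cell (1,2)
  next x-line at t=1.0400, next y-line at t=0.4503; Δt_x=2.0000, Δt_y=1.1547
    y: enter (1,1) at t=0.4503
    x: enter (2,1) at t=1.0400
    y: enter (2,0) at t=1.6050 ← occupied
  → r_3 = 1.6050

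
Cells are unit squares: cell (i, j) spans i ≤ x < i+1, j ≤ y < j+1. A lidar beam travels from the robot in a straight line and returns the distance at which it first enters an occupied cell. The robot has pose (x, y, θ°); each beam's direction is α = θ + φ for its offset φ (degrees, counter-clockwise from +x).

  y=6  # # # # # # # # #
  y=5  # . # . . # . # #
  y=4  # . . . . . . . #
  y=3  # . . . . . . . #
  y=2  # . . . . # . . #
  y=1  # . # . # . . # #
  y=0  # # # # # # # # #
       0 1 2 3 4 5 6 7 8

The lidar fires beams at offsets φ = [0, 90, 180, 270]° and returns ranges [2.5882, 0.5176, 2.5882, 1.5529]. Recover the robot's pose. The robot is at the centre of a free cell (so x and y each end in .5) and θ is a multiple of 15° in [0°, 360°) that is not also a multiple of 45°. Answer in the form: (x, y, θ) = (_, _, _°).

(x, y, θ) = (5.5, 4.5, 345°)

Candidates: 28 free-cell centres × 16 headings = 448 poses. Raycast each; keep the one whose scan matches to 4 dp.
  (1.5, 2.5, 75°): beam 3 = 1.5529 ≠ 2.5882 ✗
  (7.5, 2.5, 75°): beam 1 = 1.9319 ≠ 2.5882 ✗
  (1.5, 5.5, 15°): beam 1 = 0.5176 ≠ 2.5882 ✗
  …
  (5.5, 4.5, 345°): r_1=2.5882, r_2=0.5176, r_3=2.5882, r_4=1.5529 — all match ✓
No second candidate reproduces the full scan.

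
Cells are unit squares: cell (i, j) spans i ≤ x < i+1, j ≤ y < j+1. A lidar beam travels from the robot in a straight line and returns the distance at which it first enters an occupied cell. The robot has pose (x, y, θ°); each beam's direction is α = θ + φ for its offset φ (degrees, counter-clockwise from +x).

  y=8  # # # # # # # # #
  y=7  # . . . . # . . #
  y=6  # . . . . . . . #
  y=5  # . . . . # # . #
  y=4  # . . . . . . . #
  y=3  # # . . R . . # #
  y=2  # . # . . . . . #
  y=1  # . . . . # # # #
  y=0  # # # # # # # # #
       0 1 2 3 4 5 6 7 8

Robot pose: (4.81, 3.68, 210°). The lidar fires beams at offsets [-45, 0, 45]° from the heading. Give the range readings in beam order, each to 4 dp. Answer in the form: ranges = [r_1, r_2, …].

beam 1: φ=-45°, α=165°
  direction (-0.9659, 0.2588); cell (4,3); t to first gridline: x 0.8386, y 1.2364 (then +1.0353 / +3.8637)
    (3,3) via x @ 0.8386
    (3,4) via y @ 1.2364
    (2,4) via x @ 1.8738
    (1,4) via x @ 2.9091
    (0,4) via x @ 3.9444  # hit
  → r_1 = 3.9444
beam 2: φ=0°, α=210°
  direction (-0.8660, -0.5000); cell (4,3); t to first gridline: x 0.9353, y 1.3600 (then +1.1547 / +2.0000)
    (3,3) via x @ 0.9353
    (3,2) via y @ 1.3600
    (2,2) via x @ 2.0900  # hit
  → r_2 = 2.0900
beam 3: φ=45°, α=255°
  direction (-0.2588, -0.9659); cell (4,3); t to first gridline: x 3.1296, y 0.7040 (then +3.8637 / +1.0353)
    (4,2) via y @ 0.7040
    (4,1) via y @ 1.7393
    (4,0) via y @ 2.7745  # hit
  → r_3 = 2.7745

ranges = [3.9444, 2.0900, 2.7745]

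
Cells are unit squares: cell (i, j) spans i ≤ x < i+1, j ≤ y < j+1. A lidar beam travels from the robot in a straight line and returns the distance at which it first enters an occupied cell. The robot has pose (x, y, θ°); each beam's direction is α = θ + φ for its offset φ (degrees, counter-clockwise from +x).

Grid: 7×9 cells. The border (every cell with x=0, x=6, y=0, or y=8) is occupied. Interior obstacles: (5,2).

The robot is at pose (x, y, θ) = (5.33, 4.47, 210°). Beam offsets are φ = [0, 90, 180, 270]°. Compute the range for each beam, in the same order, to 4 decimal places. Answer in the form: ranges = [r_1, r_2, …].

ranges = [4.9999, 1.3400, 0.7736, 4.0761]

beam 1: φ=0°, α=210°
  d=(-0.8660,-0.5000)  start (5,4)  tX=0.3811 tY=0.9400  stride 1/|dx|=1.1547 1/|dy|=2.0000
    cross x-line → (4,4), t=0.3811
    cross y-line → (4,3), t=0.9400
    cross x-line → (3,3), t=1.5358
    cross x-line → (2,3), t=2.6905
    cross y-line → (2,2), t=2.9400
    cross x-line → (1,2), t=3.8452
    cross y-line → (1,1), t=4.9400
    cross x-line → (0,1), t=4.9999 (wall)
  → r_1 = 4.9999
beam 2: φ=90°, α=300°
  d=(0.5000,-0.8660)  start (5,4)  tX=1.3400 tY=0.5427  stride 1/|dx|=2.0000 1/|dy|=1.1547
    cross y-line → (5,3), t=0.5427
    cross x-line → (6,3), t=1.3400 (wall)
  → r_2 = 1.3400
beam 3: φ=180°, α=30°
  d=(0.8660,0.5000)  start (5,4)  tX=0.7736 tY=1.0600  stride 1/|dx|=1.1547 1/|dy|=2.0000
    cross x-line → (6,4), t=0.7736 (wall)
  → r_3 = 0.7736
beam 4: φ=270°, α=120°
  d=(-0.5000,0.8660)  start (5,4)  tX=0.6600 tY=0.6120  stride 1/|dx|=2.0000 1/|dy|=1.1547
    cross y-line → (5,5), t=0.6120
    cross x-line → (4,5), t=0.6600
    cross y-line → (4,6), t=1.7667
    cross x-line → (3,6), t=2.6600
    cross y-line → (3,7), t=2.9214
    cross y-line → (3,8), t=4.0761 (wall)
  → r_4 = 4.0761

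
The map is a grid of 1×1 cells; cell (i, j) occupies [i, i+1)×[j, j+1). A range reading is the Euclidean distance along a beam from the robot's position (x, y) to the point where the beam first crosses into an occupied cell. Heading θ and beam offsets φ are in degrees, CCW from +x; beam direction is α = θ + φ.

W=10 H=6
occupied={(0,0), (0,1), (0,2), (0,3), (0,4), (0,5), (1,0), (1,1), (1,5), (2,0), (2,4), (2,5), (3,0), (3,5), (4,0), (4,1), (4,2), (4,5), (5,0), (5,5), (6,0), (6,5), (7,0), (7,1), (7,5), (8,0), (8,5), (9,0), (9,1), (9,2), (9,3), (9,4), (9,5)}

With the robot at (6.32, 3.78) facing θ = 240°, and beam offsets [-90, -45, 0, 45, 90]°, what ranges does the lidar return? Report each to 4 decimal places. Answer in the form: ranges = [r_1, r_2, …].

ranges = [2.4400, 5.5077, 2.6400, 2.6273, 3.0946]

beam 1: φ=-90°, α=150°
  d=(-0.8660,0.5000)  start (6,3)  tX=0.3695 tY=0.4400  stride 1/|dx|=1.1547 1/|dy|=2.0000
    cross x-line → (5,3), t=0.3695
    cross y-line → (5,4), t=0.4400
    cross x-line → (4,4), t=1.5242
    cross y-line → (4,5), t=2.4400 (wall)
  → r_1 = 2.4400
beam 2: φ=-45°, α=195°
  d=(-0.9659,-0.2588)  start (6,3)  tX=0.3313 tY=3.0137  stride 1/|dx|=1.0353 1/|dy|=3.8637
    cross x-line → (5,3), t=0.3313
    cross x-line → (4,3), t=1.3666
    cross x-line → (3,3), t=2.4018
    cross y-line → (3,2), t=3.0137
    cross x-line → (2,2), t=3.4371
    cross x-line → (1,2), t=4.4724
    cross x-line → (0,2), t=5.5077 (wall)
  → r_2 = 5.5077
beam 3: φ=0°, α=240°
  d=(-0.5000,-0.8660)  start (6,3)  tX=0.6400 tY=0.9007  stride 1/|dx|=2.0000 1/|dy|=1.1547
    cross x-line → (5,3), t=0.6400
    cross y-line → (5,2), t=0.9007
    cross y-line → (5,1), t=2.0554
    cross x-line → (4,1), t=2.6400 (wall)
  → r_3 = 2.6400
beam 4: φ=45°, α=285°
  d=(0.2588,-0.9659)  start (6,3)  tX=2.6273 tY=0.8075  stride 1/|dx|=3.8637 1/|dy|=1.0353
    cross y-line → (6,2), t=0.8075
    cross y-line → (6,1), t=1.8428
    cross x-line → (7,1), t=2.6273 (wall)
  → r_4 = 2.6273
beam 5: φ=90°, α=330°
  d=(0.8660,-0.5000)  start (6,3)  tX=0.7852 tY=1.5600  stride 1/|dx|=1.1547 1/|dy|=2.0000
    cross x-line → (7,3), t=0.7852
    cross y-line → (7,2), t=1.5600
    cross x-line → (8,2), t=1.9399
    cross x-line → (9,2), t=3.0946 (wall)
  → r_5 = 3.0946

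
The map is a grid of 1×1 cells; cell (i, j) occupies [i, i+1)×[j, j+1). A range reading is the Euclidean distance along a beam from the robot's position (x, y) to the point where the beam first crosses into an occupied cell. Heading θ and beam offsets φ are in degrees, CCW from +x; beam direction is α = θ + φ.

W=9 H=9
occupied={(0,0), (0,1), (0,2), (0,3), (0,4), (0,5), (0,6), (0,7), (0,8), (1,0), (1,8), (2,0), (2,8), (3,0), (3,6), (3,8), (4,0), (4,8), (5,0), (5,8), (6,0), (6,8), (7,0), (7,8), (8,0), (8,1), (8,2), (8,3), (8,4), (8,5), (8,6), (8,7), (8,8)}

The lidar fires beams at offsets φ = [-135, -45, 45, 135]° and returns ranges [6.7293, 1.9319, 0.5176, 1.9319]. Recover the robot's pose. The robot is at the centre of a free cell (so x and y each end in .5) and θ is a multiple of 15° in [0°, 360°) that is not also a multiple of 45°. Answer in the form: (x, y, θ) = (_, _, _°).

(x, y, θ) = (5.5, 7.5, 60°)

Enumerate (i+0.5, j+0.5, θ) over the 48 free cells and 16 admissible headings. For each, cast all 4 beams and compare to the given ranges.
  (1.5, 7.5, 330°): beam 1 = 0.5176 ≠ 6.7293 ✗
  (4.5, 5.5, 105°): beam 1 = 4.0415 ≠ 6.7293 ✗
  (4.5, 4.5, 15°): beam 1 = 4.0415 ≠ 6.7293 ✗
  (2.5, 2.5, 150°): beam 1 = 5.6940 ≠ 6.7293 ✗
  …
  (5.5, 7.5, 60°): r_1=6.7293, r_2=1.9319, r_3=0.5176, r_4=1.9319 — all match ✓
No second candidate reproduces the full scan.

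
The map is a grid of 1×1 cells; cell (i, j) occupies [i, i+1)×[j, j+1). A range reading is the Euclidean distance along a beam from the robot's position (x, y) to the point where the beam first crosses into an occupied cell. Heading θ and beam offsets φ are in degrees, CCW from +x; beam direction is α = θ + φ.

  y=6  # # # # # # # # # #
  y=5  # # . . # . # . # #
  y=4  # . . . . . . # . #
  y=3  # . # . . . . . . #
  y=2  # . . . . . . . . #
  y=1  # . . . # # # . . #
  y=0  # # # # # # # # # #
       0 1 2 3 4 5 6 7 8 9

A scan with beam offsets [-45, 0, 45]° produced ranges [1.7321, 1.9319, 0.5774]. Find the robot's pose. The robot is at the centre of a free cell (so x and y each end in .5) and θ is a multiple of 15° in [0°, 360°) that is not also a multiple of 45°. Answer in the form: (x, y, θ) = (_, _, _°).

(x, y, θ) = (1.5, 1.5, 105°)

Candidates: 31 free-cell centres × 16 headings = 496 poses. Raycast each; keep the one whose scan matches to 4 dp.
  (8.5, 4.5, 15°): beam 1 = 0.5774 ≠ 1.7321 ✗
  (1.5, 1.5, 195°): beam 1 = 0.5774 ≠ 1.7321 ✗
  (8.5, 4.5, 150°): beam 1 = 0.5176 ≠ 1.7321 ✗
  (3.5, 1.5, 60°): beam 1 = 0.5176 ≠ 1.7321 ✗
  …
  (1.5, 1.5, 105°): r_1=1.7321, r_2=1.9319, r_3=0.5774 — all match ✓
Unique over the lattice → pose = (1.5, 1.5, 105°).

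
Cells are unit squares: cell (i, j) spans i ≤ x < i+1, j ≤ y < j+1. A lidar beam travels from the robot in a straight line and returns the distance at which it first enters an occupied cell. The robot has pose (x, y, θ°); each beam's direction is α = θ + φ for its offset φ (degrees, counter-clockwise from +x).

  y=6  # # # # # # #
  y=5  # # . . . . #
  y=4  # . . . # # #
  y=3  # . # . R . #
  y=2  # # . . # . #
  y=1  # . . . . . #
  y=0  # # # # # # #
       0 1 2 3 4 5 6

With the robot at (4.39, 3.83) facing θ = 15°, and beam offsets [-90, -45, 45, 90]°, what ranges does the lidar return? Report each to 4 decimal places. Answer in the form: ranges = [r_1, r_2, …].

ranges = [0.8593, 1.8591, 0.1963, 0.1760]

beam 1: φ=-90°, α=285°
  d=(0.2588,-0.9659)  start (4,3)  tX=2.3569 tY=0.8593  stride 1/|dx|=3.8637 1/|dy|=1.0353
    cross y-line → (4,2), t=0.8593 (wall)
  → r_1 = 0.8593
beam 2: φ=-45°, α=330°
  d=(0.8660,-0.5000)  start (4,3)  tX=0.7044 tY=1.6600  stride 1/|dx|=1.1547 1/|dy|=2.0000
    cross x-line → (5,3), t=0.7044
    cross y-line → (5,2), t=1.6600
    cross x-line → (6,2), t=1.8591 (wall)
  → r_2 = 1.8591
beam 3: φ=45°, α=60°
  d=(0.5000,0.8660)  start (4,3)  tX=1.2200 tY=0.1963  stride 1/|dx|=2.0000 1/|dy|=1.1547
    cross y-line → (4,4), t=0.1963 (wall)
  → r_3 = 0.1963
beam 4: φ=90°, α=105°
  d=(-0.2588,0.9659)  start (4,3)  tX=1.5068 tY=0.1760  stride 1/|dx|=3.8637 1/|dy|=1.0353
    cross y-line → (4,4), t=0.1760 (wall)
  → r_4 = 0.1760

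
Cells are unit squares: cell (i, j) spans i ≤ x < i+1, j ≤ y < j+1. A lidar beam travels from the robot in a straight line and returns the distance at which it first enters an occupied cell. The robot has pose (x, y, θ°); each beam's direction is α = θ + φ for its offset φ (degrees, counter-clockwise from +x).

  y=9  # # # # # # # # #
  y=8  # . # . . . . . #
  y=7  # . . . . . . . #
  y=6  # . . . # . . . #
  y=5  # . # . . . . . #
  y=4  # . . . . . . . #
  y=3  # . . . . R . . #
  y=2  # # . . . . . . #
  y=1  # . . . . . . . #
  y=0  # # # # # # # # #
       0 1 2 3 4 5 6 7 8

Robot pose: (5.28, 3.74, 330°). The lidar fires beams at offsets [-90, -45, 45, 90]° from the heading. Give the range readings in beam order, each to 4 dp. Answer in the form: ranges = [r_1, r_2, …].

ranges = [3.1639, 2.8367, 2.8160, 5.4400]

beam 1: φ=-90°, α=240°
  d=(-0.5000,-0.8660)  start (5,3)  tX=0.5600 tY=0.8545  stride 1/|dx|=2.0000 1/|dy|=1.1547
    cross x-line → (4,3), t=0.5600
    cross y-line → (4,2), t=0.8545
    cross y-line → (4,1), t=2.0092
    cross x-line → (3,1), t=2.5600
    cross y-line → (3,0), t=3.1639 (wall)
  → r_1 = 3.1639
beam 2: φ=-45°, α=285°
  d=(0.2588,-0.9659)  start (5,3)  tX=2.7819 tY=0.7661  stride 1/|dx|=3.8637 1/|dy|=1.0353
    cross y-line → (5,2), t=0.7661
    cross y-line → (5,1), t=1.8014
    cross x-line → (6,1), t=2.7819
    cross y-line → (6,0), t=2.8367 (wall)
  → r_2 = 2.8367
beam 3: φ=45°, α=15°
  d=(0.9659,0.2588)  start (5,3)  tX=0.7454 tY=1.0046  stride 1/|dx|=1.0353 1/|dy|=3.8637
    cross x-line → (6,3), t=0.7454
    cross y-line → (6,4), t=1.0046
    cross x-line → (7,4), t=1.7807
    cross x-line → (8,4), t=2.8160 (wall)
  → r_3 = 2.8160
beam 4: φ=90°, α=60°
  d=(0.5000,0.8660)  start (5,3)  tX=1.4400 tY=0.3002  stride 1/|dx|=2.0000 1/|dy|=1.1547
    cross y-line → (5,4), t=0.3002
    cross x-line → (6,4), t=1.4400
    cross y-line → (6,5), t=1.4549
    cross y-line → (6,6), t=2.6096
    cross x-line → (7,6), t=3.4400
    cross y-line → (7,7), t=3.7643
    cross y-line → (7,8), t=4.9190
    cross x-line → (8,8), t=5.4400 (wall)
  → r_4 = 5.4400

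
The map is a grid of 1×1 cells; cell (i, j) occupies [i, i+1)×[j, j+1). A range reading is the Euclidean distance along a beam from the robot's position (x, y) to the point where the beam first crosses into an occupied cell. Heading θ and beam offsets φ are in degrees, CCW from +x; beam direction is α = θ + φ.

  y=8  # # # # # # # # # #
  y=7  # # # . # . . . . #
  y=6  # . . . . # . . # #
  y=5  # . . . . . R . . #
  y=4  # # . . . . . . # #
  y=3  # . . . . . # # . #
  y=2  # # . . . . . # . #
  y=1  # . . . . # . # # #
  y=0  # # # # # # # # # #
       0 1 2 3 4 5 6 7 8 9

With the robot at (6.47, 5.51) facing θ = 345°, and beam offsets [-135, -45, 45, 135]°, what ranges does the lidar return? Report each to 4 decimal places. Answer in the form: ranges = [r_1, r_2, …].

beam 1: φ=-135°, α=210°
  direction (-0.8660, -0.5000); cell (6,5); t to first gridline: x 0.5427, y 1.0200 (then +1.1547 / +2.0000)
    (5,5) via x @ 0.5427
    (5,4) via y @ 1.0200
    (4,4) via x @ 1.6974
    (3,4) via x @ 2.8521
    (3,3) via y @ 3.0200
    (2,3) via x @ 4.0068
    (2,2) via y @ 5.0200
    (1,2) via x @ 5.1615  # hit
  → r_1 = 5.1615
beam 2: φ=-45°, α=300°
  direction (0.5000, -0.8660); cell (6,5); t to first gridline: x 1.0600, y 0.5889 (then +2.0000 / +1.1547)
    (6,4) via y @ 0.5889
    (7,4) via x @ 1.0600
    (7,3) via y @ 1.7436  # hit
  → r_2 = 1.7436
beam 3: φ=45°, α=30°
  direction (0.8660, 0.5000); cell (6,5); t to first gridline: x 0.6120, y 0.9800 (then +1.1547 / +2.0000)
    (7,5) via x @ 0.6120
    (7,6) via y @ 0.9800
    (8,6) via x @ 1.7667  # hit
  → r_3 = 1.7667
beam 4: φ=135°, α=120°
  direction (-0.5000, 0.8660); cell (6,5); t to first gridline: x 0.9400, y 0.5658 (then +2.0000 / +1.1547)
    (6,6) via y @ 0.5658
    (5,6) via x @ 0.9400  # hit
  → r_4 = 0.9400

ranges = [5.1615, 1.7436, 1.7667, 0.9400]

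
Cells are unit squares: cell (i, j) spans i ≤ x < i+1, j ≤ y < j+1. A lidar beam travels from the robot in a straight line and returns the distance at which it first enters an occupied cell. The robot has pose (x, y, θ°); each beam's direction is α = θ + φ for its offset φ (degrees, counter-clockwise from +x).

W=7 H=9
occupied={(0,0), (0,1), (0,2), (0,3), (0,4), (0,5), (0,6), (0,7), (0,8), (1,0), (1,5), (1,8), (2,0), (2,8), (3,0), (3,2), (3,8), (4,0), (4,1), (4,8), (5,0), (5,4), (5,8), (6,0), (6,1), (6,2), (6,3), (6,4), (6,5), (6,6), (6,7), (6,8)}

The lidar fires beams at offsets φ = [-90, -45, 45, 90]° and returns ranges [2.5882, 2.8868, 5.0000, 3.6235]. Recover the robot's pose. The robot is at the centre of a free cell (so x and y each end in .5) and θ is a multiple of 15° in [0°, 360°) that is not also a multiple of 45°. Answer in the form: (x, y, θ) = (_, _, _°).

The pose lattice has 31·16 = 496 candidates. Test each by forward raycasting.
  (1.5, 4.5, 330°): beam 1 = 1.0000 ≠ 2.5882 ✗
  (5.5, 2.5, 15°): beam 1 = 1.5529 ≠ 2.5882 ✗
  (5.5, 2.5, 150°): beam 1 = 1.0000 ≠ 2.5882 ✗
  …
  (3.5, 5.5, 195°): r_1=2.5882, r_2=2.8868, r_3=5.0000, r_4=3.6235 — all match ✓
Only this pose fits every beam.

(x, y, θ) = (3.5, 5.5, 195°)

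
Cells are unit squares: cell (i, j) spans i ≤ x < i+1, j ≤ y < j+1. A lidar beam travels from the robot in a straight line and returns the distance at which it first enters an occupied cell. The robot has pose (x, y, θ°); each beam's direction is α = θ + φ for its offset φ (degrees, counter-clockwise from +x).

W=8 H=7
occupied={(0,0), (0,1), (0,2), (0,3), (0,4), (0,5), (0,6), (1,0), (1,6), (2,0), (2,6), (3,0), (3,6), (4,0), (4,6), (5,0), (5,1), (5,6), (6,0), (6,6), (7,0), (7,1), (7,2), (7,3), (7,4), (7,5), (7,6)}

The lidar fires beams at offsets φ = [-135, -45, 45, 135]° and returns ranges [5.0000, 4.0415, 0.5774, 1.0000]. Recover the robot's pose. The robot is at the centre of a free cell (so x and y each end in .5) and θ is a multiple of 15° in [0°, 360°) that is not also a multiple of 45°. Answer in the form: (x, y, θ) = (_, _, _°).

The pose lattice has 29·16 = 464 candidates. Test each by forward raycasting.
  (6.5, 2.5, 15°): beam 1 = 1.0000 ≠ 5.0000 ✗
  (6.5, 5.5, 30°): beam 1 = 3.6235 ≠ 5.0000 ✗
  (3.5, 2.5, 30°): beam 1 = 1.5529 ≠ 5.0000 ✗
  (2.5, 4.5, 120°): beam 1 = 4.6587 ≠ 5.0000 ✗
  …
  (3.5, 5.5, 15°): r_1=5.0000, r_2=4.0415, r_3=0.5774, r_4=1.0000 — all match ✓
Unique over the lattice → pose = (3.5, 5.5, 15°).

(x, y, θ) = (3.5, 5.5, 15°)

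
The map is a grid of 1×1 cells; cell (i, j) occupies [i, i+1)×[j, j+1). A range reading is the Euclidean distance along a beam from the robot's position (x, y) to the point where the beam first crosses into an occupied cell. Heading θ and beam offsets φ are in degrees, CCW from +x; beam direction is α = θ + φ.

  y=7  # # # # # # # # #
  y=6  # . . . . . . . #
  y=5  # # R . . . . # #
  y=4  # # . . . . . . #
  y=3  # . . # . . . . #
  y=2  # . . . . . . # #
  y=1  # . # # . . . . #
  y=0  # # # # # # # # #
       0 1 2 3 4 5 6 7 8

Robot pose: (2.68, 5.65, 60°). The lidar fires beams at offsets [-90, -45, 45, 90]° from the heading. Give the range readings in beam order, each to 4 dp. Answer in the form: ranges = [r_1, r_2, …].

ranges = [5.3000, 5.2160, 1.3976, 1.9399]

beam 1: φ=-90°, α=330°
  d=(0.8660,-0.5000)  start (2,5)  tX=0.3695 tY=1.3000  stride 1/|dx|=1.1547 1/|dy|=2.0000
    cross x-line → (3,5), t=0.3695
    cross y-line → (3,4), t=1.3000
    cross x-line → (4,4), t=1.5242
    cross x-line → (5,4), t=2.6789
    cross y-line → (5,3), t=3.3000
    cross x-line → (6,3), t=3.8336
    cross x-line → (7,3), t=4.9883
    cross y-line → (7,2), t=5.3000 (wall)
  → r_1 = 5.3000
beam 2: φ=-45°, α=15°
  d=(0.9659,0.2588)  start (2,5)  tX=0.3313 tY=1.3523  stride 1/|dx|=1.0353 1/|dy|=3.8637
    cross x-line → (3,5), t=0.3313
    cross y-line → (3,6), t=1.3523
    cross x-line → (4,6), t=1.3666
    cross x-line → (5,6), t=2.4018
    cross x-line → (6,6), t=3.4371
    cross x-line → (7,6), t=4.4724
    cross y-line → (7,7), t=5.2160 (wall)
  → r_2 = 5.2160
beam 3: φ=45°, α=105°
  d=(-0.2588,0.9659)  start (2,5)  tX=2.6273 tY=0.3623  stride 1/|dx|=3.8637 1/|dy|=1.0353
    cross y-line → (2,6), t=0.3623
    cross y-line → (2,7), t=1.3976 (wall)
  → r_3 = 1.3976
beam 4: φ=90°, α=150°
  d=(-0.8660,0.5000)  start (2,5)  tX=0.7852 tY=0.7000  stride 1/|dx|=1.1547 1/|dy|=2.0000
    cross y-line → (2,6), t=0.7000
    cross x-line → (1,6), t=0.7852
    cross x-line → (0,6), t=1.9399 (wall)
  → r_4 = 1.9399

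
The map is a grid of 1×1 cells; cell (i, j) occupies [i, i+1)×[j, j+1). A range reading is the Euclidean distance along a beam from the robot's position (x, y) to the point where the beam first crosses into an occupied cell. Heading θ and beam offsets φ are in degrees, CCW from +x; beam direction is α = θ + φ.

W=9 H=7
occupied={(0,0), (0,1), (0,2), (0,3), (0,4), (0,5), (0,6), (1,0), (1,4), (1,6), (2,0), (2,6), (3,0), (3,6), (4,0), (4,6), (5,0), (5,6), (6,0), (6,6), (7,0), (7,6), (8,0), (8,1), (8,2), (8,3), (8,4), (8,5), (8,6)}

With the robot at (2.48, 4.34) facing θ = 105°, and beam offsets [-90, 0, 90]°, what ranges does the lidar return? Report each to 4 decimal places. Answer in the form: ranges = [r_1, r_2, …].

ranges = [5.7147, 1.7186, 0.4969]

beam 1: φ=-90°, α=15°
  d=(0.9659,0.2588)  start (2,4)  tX=0.5383 tY=2.5500  stride 1/|dx|=1.0353 1/|dy|=3.8637
    cross x-line → (3,4), t=0.5383
    cross x-line → (4,4), t=1.5736
    cross y-line → (4,5), t=2.5500
    cross x-line → (5,5), t=2.6089
    cross x-line → (6,5), t=3.6442
    cross x-line → (7,5), t=4.6794
    cross x-line → (8,5), t=5.7147 (wall)
  → r_1 = 5.7147
beam 2: φ=0°, α=105°
  d=(-0.2588,0.9659)  start (2,4)  tX=1.8546 tY=0.6833  stride 1/|dx|=3.8637 1/|dy|=1.0353
    cross y-line → (2,5), t=0.6833
    cross y-line → (2,6), t=1.7186 (wall)
  → r_2 = 1.7186
beam 3: φ=90°, α=195°
  d=(-0.9659,-0.2588)  start (2,4)  tX=0.4969 tY=1.3137  stride 1/|dx|=1.0353 1/|dy|=3.8637
    cross x-line → (1,4), t=0.4969 (wall)
  → r_3 = 0.4969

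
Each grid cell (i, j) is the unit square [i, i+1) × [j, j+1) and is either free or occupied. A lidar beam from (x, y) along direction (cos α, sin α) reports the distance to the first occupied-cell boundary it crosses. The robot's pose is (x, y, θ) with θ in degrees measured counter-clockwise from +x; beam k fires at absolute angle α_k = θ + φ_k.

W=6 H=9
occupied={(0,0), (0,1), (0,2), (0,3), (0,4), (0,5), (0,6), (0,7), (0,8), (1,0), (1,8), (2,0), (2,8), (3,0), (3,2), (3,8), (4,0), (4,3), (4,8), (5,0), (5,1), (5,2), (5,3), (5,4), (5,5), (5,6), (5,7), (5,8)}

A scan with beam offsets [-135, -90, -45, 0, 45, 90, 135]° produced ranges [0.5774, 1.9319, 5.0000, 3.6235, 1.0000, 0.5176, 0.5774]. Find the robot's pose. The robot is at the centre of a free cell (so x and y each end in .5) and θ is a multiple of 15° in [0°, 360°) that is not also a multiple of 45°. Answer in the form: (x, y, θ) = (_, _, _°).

(x, y, θ) = (1.5, 7.5, 345°)

Enumerate (i+0.5, j+0.5, θ) over the 26 free cells and 16 admissible headings. For each, cast all 7 beams and compare to the given ranges.
  (1.5, 7.5, 210°): beam 1 = 0.5176 ≠ 0.5774 ✗
  (3.5, 3.5, 255°): beam 1 = 5.0000 ≠ 0.5774 ✗
  (1.5, 7.5, 330°): beam 1 = 0.5176 ≠ 0.5774 ✗
  (4.5, 6.5, 195°): beam 1 = 1.0000 ≠ 0.5774 ✗
  (4.5, 6.5, 105°): beam 2 = 0.5176 ≠ 1.9319 ✗
  …
  (1.5, 7.5, 345°): r_1=0.5774, r_2=1.9319, r_3=5.0000, r_4=3.6235, r_5=1.0000, r_6=0.5176, r_7=0.5774 — all match ✓
Unique over the lattice → pose = (1.5, 7.5, 345°).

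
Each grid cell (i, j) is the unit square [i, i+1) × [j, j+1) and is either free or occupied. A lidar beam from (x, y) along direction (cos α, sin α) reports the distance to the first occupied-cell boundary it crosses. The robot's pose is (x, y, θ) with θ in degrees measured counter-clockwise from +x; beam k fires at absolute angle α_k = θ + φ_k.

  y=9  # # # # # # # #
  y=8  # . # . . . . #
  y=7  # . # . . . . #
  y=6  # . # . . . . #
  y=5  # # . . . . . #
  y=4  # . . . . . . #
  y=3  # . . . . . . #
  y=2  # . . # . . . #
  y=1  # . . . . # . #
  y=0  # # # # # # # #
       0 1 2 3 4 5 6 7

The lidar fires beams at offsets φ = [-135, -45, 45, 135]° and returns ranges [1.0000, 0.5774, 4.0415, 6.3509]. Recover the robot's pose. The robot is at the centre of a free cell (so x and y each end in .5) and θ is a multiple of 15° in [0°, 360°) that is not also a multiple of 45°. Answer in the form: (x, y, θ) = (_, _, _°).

(x, y, θ) = (6.5, 5.5, 75°)

Enumerate (i+0.5, j+0.5, θ) over the 42 free cells and 16 admissible headings. For each, cast all 4 beams and compare to the given ranges.
  (2.5, 4.5, 240°): beam 1 = 1.5529 ≠ 1.0000 ✗
  (6.5, 5.5, 15°): beam 1 = 5.1962 ≠ 1.0000 ✗
  (4.5, 7.5, 285°): beam 1 = 1.7321 ≠ 1.0000 ✗
  (5.5, 6.5, 195°): beam 1 = 2.8868 ≠ 1.0000 ✗
  …
  (6.5, 5.5, 75°): r_1=1.0000, r_2=0.5774, r_3=4.0415, r_4=6.3509 — all match ✓
Unique over the lattice → pose = (6.5, 5.5, 75°).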